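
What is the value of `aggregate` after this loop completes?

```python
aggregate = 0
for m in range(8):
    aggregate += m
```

Sum of 0 to 7 = 28
`aggregate` takes the values: 0 → 1 → 3 → 6 → 10 → 15 → 21 → 28

Answer: 28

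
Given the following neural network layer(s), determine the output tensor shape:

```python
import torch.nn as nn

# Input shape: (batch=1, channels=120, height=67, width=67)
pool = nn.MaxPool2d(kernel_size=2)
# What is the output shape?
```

Input: (1, 120, 67, 67) -> Output: (1, 120, 33, 33)

Answer: (1, 120, 33, 33)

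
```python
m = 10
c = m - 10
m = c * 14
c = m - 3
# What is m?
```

Trace:
`m = 10` → m = 10
`c = m - 10` → c = 0
`m = c * 14` → m = 0
`c = m - 3` → c = -3
So m = 0

Answer: 0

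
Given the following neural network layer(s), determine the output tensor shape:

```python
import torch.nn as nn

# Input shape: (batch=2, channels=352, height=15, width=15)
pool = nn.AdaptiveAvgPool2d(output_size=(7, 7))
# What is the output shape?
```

Input: (2, 352, 15, 15) -> Output: (2, 352, 7, 7)

Answer: (2, 352, 7, 7)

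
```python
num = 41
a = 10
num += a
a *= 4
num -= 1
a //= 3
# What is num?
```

Trace:
`num = 41` → num = 41
`a = 10` → a = 10
`num += a` → num = 51
`a *= 4` → a = 40
`num -= 1` → num = 50
`a //= 3` → a = 13
So num = 50

Answer: 50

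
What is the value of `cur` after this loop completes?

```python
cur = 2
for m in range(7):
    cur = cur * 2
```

Multiply by 2, 7 times: 2 * 2^7 = 256
`cur` takes the values: 2 → 4 → 8 → 16 → 32 → 64 → 128 → 256

Answer: 256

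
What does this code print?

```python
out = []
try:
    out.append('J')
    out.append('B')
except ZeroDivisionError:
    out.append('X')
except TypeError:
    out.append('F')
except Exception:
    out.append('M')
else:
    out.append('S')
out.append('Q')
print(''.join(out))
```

Execution trace: 'J' (try body) → 'B' (try body, no exception) → 'S' (else) → 'Q' (after the try/except). Output: JBSQ

Answer: JBSQ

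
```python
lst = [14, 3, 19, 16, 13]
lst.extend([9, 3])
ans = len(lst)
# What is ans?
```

Trace:
`lst = [14, 3, 19, 16, 13]` → lst = [14, 3, 19, 16, 13]
`lst.extend([9, 3])` → lst = [14, 3, 19, 16, 13, 9, 3]
`ans = len(lst)` → ans = 7
So ans = 7

Answer: 7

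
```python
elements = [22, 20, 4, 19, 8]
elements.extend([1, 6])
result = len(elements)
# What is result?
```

Trace:
`elements = [22, 20, 4, 19, 8]` → elements = [22, 20, 4, 19, 8]
`elements.extend([1, 6])` → elements = [22, 20, 4, 19, 8, 1, 6]
`result = len(elements)` → result = 7
So result = 7

Answer: 7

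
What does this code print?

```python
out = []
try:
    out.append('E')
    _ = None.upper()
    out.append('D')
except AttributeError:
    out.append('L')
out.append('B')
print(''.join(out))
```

Execution trace: 'E' (try body) → 'L' (except AttributeError) → 'B' (after the try/except). Output: ELB

Answer: ELB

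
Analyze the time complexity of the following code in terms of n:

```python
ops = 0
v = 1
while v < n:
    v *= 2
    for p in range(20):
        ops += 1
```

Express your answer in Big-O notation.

Each loop level contributes: log n × 1. Multiplying the contributions gives O(log n).

Answer: O(log n)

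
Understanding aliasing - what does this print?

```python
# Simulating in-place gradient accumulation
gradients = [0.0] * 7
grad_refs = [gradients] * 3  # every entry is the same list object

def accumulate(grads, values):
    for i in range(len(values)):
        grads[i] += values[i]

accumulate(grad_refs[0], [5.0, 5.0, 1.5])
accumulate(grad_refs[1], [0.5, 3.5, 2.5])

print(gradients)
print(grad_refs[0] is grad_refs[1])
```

Key concept: gradient accumulation aliasing.
Step by step:
`gradients = [0.0] * 7` → gradients = [0.0, 0.0, 0.0, 0.0, 0.0, 0.0, 0.0]
`grad_refs = [gradients] * 3` → grad_refs = [[0.0, 0.0, 0.0, 0.0, 0.0, 0.0, 0.0], [0.0, 0.0, 0.0, 0.0, 0.0, 0.0, 0.0], [0.0, 0.0, 0.0, 0.0, 0.0, 0.0, 0.0]]
`accumulate(grad_refs[0], [5.0, 5.0, 1.5])` → gradients = [5.0, 5.0, 1.5, 0.0, 0.0, 0.0, 0.0]; grad_refs = [[5.0, 5.0, 1.5, 0.0, 0.0, 0.0, 0.0], [5.0, 5.0, 1.5, 0.0, 0.0, 0.0, 0.0], [5.0, 5.0, 1.5, 0.0, 0.0, 0.0, 0.0]]
`accumulate(grad_refs[1], [0.5, 3.5, 2.5])` → gradients = [5.5, 8.5, 4.0, 0.0, 0.0, 0.0, 0.0]; grad_refs = [[5.5, 8.5, 4.0, 0.0, 0.0, 0.0, 0.0], [5.5, 8.5, 4.0, 0.0, 0.0, 0.0, 0.0], [5.5, 8.5, 4.0, 0.0, 0.0, 0.0, 0.0]]
`print(gradients)` → prints [5.5, 8.5, 4.0, 0.0, 0.0, 0.0, 0.0]
`print(grad_refs[0] is grad_refs[1])` → prints True

Answer:
[5.5, 8.5, 4.0, 0.0, 0.0, 0.0, 0.0]
True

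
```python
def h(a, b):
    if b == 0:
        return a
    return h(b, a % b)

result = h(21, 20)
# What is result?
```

h(21, 20) -> h(20, 1) -> h(1, 0) -> 1

Answer: 1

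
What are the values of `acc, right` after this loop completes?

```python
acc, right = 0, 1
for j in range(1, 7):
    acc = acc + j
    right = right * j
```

Sum and factorial of 1 to 6
`acc, right` takes the values: (0, 1) → (1, 1) → (3, 1) → (3, 2) → (6, 2) → (6, 6) → (10, 6) → (10, 24) → (15, 24) → (15, 120) → (21, 120) → (21, 720)

Answer: 21, 720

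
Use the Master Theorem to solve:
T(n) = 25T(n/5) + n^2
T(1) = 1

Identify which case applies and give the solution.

a=25, b=5, f(n)=n^2. log_5(25) = 2. Since c=2 = 2, Case 2 applies: T(n) = Θ(n^log_b(a) · log n) = O(n^2 log n).

Answer: O(n^2 log n) - Case 2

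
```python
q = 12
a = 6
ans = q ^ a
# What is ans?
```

Trace:
`q = 12` → q = 12
`a = 6` → a = 6
`ans = q ^ a` → ans = 10
So ans = 10

Answer: 10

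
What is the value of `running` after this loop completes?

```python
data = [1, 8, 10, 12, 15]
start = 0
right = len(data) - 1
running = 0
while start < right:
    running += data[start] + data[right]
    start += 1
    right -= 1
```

Sum of pairs from ends
`running` takes the values: 0 → 16 → 36

Answer: 36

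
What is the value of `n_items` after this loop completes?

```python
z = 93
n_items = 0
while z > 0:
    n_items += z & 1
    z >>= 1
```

Count set bits in 93 (binary: 0b1011101)
`n_items` takes the values: 0 → 1 → 2 → 3 → 4 → 5

Answer: 5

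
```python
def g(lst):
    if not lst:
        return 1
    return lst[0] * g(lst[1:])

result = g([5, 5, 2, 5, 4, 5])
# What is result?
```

Product over [5, 5, 2, 5, 4, 5] = 5 * 5 * 2 * 5 * 4 * 5 = 5000

Answer: 5000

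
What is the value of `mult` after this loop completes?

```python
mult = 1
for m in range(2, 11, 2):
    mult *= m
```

Product of even numbers 2 to 10
`mult` takes the values: 1 → 2 → 8 → 48 → 384 → 3840

Answer: 3840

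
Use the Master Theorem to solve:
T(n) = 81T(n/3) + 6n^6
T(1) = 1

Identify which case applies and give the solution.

a=81, b=3, f(n)=6n^6. log_3(81) = 4. Since c=6 > 4 and the regularity condition holds (81(n/3)^6 = (81/3^6)n^6 with 81/3^6 < 1), Case 3 applies: T(n) = Θ(f(n)) = O(n^6).

Answer: O(n^6) - Case 3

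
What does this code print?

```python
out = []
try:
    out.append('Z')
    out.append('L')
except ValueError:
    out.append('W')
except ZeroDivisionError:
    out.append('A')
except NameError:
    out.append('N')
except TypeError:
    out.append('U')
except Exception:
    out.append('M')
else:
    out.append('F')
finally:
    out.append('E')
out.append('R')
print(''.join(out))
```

Execution trace: 'Z' (try body) → 'L' (try body, no exception) → 'F' (else) → 'E' (finally) → 'R' (after the try/except). Output: ZLFER

Answer: ZLFER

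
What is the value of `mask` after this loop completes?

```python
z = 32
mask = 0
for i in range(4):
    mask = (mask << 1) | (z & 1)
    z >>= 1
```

Reverse lowest 4 bits of 32
`mask` takes the values: 0

Answer: 0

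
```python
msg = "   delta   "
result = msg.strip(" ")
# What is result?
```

Trace:
`msg = "   delta   "` → msg = '   delta   '
`result = msg.strip(" ")` → result = 'delta'
So result = 'delta'

Answer: 'delta'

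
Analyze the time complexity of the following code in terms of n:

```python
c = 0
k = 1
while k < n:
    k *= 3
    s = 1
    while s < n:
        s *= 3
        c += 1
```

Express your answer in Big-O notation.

Each loop level contributes: log n × log n. Multiplying the contributions gives O(log² n).

Answer: O(log² n)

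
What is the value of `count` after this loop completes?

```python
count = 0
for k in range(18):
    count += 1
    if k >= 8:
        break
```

Loop breaks when k reaches 8, count is 9
`count` takes the values: 0 → 1 → 2 → 3 → 4 → 5 → 6 → 7 → 8 → 9

Answer: 9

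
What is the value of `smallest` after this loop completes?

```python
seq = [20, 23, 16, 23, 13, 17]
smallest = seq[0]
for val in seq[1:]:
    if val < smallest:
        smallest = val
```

Minimum of [20, 23, 16, 23, 13, 17]
`smallest` takes the values: 20 → 16 → 13

Answer: 13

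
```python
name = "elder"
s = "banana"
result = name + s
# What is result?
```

Trace:
`name = "elder"` → name = 'elder'
`s = "banana"` → s = 'banana'
`result = name + s` → result = 'elderbanana'
So result = 'elderbanana'

Answer: 'elderbanana'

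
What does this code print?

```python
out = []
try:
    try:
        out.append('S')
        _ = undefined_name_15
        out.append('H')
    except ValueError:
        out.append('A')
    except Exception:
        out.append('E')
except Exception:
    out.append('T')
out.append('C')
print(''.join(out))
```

Execution trace: 'S' (inner try body) → 'E' (inner except Exception) → 'C' (after the try/except). Output: SEC

Answer: SEC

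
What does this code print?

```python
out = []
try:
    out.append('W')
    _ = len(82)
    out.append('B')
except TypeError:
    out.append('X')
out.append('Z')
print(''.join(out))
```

Execution trace: 'W' (try body) → 'X' (except TypeError) → 'Z' (after the try/except). Output: WXZ

Answer: WXZ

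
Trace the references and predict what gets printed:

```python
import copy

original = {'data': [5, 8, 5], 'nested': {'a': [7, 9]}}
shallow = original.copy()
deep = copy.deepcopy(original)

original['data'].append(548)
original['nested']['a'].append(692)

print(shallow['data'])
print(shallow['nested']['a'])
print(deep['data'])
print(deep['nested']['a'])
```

Key concept: comparing shallow vs deep copy.
Step by step:
`original = {'data': [5, 8, 5], 'nested': {'a': [7, 9]}}` → original = {'data': [5, 8, 5], 'nested': {'a': [7, 9]}}
`shallow = original.copy()` → shallow = {'data': [5, 8, 5], 'nested': {'a': [7, 9]}}
`deep = copy.deepcopy(original)` → deep = {'data': [5, 8, 5], 'nested': {'a': [7, 9]}}
`original['data'].append(548)` → original = {'data': [5, 8, 5, 548], 'nested': {'a': [7, 9]}}; shallow = {'data': [5, 8, 5, 548], 'nested': {'a': [7, 9]}}
`original['nested']['a'].append(692)` → original = {'data': [5, 8, 5, 548], 'nested': {'a': [7, 9, 692]}}; shallow = {'data': [5, 8, 5, 548], 'nested': {'a': [7, 9, 692]}}
`print(shallow['data'])` → prints [5, 8, 5, 548]
`print(shallow['nested']['a'])` → prints [7, 9, 692]
`print(deep['data'])` → prints [5, 8, 5]
`print(deep['nested']['a'])` → prints [7, 9]

Answer:
[5, 8, 5, 548]
[7, 9, 692]
[5, 8, 5]
[7, 9]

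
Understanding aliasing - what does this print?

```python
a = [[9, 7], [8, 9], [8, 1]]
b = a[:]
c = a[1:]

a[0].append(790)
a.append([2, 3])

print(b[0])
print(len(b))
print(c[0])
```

Key concept: slice with nested mutation.
Step by step:
`a = [[9, 7], [8, 9], [8, 1]]` → a = [[9, 7], [8, 9], [8, 1]]
`b = a[:]` → b = [[9, 7], [8, 9], [8, 1]]
`c = a[1:]` → c = [[8, 9], [8, 1]]
`a[0].append(790)` → a = [[9, 7, 790], [8, 9], [8, 1]]; b = [[9, 7, 790], [8, 9], [8, 1]]
`a.append([2, 3])` → a = [[9, 7, 790], [8, 9], [8, 1], [2, 3]]
`print(b[0])` → prints [9, 7, 790]
`print(len(b))` → prints 3
`print(c[0])` → prints [8, 9]

Answer:
[9, 7, 790]
3
[8, 9]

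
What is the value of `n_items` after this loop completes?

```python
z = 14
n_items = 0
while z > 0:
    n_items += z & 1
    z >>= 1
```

Count set bits in 14 (binary: 0b1110)
`n_items` takes the values: 0 → 1 → 2 → 3

Answer: 3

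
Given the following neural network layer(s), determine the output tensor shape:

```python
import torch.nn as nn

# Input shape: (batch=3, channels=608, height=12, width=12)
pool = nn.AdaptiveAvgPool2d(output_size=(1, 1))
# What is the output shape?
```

Input: (3, 608, 12, 12) -> Output: (3, 608, 1, 1)

Answer: (3, 608, 1, 1)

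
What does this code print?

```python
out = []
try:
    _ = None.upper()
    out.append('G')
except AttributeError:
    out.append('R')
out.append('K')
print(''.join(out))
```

Execution trace: 'R' (except AttributeError) → 'K' (after the try/except). Output: RK

Answer: RK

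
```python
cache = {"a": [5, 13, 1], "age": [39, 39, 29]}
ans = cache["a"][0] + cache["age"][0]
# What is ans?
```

Trace:
`cache = {"a": [5, 13, 1], "age": [39, 39, 29]}` → cache = {'a': [5, 13, 1], 'age': [39, 39, 29]}
`ans = cache["a"][0] + cache["age"][0]` → ans = 44
So ans = 44

Answer: 44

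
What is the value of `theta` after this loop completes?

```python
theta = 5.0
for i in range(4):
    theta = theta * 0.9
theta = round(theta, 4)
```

Exponential decay: 5.0 * 0.9^4
`theta` takes the values: 5.0 → 4.5 → 4.05 → 3.645 → 3.2805

Answer: 3.2805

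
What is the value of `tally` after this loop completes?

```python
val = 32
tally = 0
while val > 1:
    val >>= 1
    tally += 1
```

Count right shifts until 1
`tally` takes the values: 0 → 1 → 2 → 3 → 4 → 5

Answer: 5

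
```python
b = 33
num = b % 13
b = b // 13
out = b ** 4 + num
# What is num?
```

Trace:
`b = 33` → b = 33
`num = b % 13` → num = 7
`b = b // 13` → b = 2
`out = b ** 4 + num` → out = 23
So num = 7

Answer: 7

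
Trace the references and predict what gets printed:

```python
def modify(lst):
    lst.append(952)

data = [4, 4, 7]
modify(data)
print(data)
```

Key concept: function modifies passed list.
Step by step:
`data = [4, 4, 7]` → data = [4, 4, 7]
`modify(data)` → data = [4, 4, 7, 952]
`print(data)` → prints [4, 4, 7, 952]

Answer: [4, 4, 7, 952]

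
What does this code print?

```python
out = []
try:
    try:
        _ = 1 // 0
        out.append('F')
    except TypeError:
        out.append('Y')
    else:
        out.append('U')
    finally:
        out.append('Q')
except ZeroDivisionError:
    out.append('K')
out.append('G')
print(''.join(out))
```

Execution trace: 'Q' (finally) → 'K' (outer except ZeroDivisionError) → 'G' (after the try/except). Output: QKG

Answer: QKG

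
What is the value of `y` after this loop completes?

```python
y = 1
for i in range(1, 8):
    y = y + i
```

Start at 1, add 1 through 7
`y` takes the values: 1 → 2 → 4 → 7 → 11 → 16 → 22 → 29

Answer: 29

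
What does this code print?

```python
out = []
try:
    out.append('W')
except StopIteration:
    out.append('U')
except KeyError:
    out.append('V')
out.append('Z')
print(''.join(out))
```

Execution trace: 'W' (try body, no exception) → 'Z' (after the try/except). Output: WZ

Answer: WZ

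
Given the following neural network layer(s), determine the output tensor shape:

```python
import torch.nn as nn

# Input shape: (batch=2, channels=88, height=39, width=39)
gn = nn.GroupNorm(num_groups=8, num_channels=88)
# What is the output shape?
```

Input: (2, 88, 39, 39) -> Output: (2, 88, 39, 39)

Answer: (2, 88, 39, 39)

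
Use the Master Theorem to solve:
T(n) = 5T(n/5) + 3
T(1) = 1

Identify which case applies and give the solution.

a=5, b=5, f(n)=3. log_5(5) = 1. Since c=0 < 1, Case 1 applies: T(n) = Θ(n^log_b(a)) = O(n).

Answer: O(n) - Case 1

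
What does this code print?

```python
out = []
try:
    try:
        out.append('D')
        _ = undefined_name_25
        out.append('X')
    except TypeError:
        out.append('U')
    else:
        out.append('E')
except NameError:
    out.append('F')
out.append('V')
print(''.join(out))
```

Execution trace: 'D' (try body) → 'F' (outer except NameError) → 'V' (after the try/except). Output: DFV

Answer: DFV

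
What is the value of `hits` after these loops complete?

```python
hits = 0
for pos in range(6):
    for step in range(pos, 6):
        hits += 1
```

Upper triangle: 6 + 5 + ... + 1
`hits` takes the values: 0 → 1 → 2 → 3 → 4 → 5 → 6 → 7 → 8 → 9 → 10 → 11 → 12 → 13 → 14 → 15 → 16 → 17 → 18 → 19 → 20 → 21

Answer: 21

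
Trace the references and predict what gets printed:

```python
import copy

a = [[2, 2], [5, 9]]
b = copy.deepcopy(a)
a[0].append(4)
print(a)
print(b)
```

Key concept: deep copy is fully independent.
Step by step:
`a = [[2, 2], [5, 9]]` → a = [[2, 2], [5, 9]]
`b = copy.deepcopy(a)` → b = [[2, 2], [5, 9]]
`a[0].append(4)` → a = [[2, 2, 4], [5, 9]]
`print(a)` → prints [[2, 2, 4], [5, 9]]
`print(b)` → prints [[2, 2], [5, 9]]

Answer:
[[2, 2, 4], [5, 9]]
[[2, 2], [5, 9]]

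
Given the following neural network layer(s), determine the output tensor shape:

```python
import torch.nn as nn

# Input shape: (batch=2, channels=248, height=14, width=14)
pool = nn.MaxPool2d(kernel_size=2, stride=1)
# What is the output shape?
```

Input: (2, 248, 14, 14) -> Output: (2, 248, 13, 13)

Answer: (2, 248, 13, 13)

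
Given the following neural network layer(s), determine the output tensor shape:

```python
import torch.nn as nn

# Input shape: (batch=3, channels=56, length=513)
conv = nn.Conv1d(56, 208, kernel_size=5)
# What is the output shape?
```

Input: (3, 56, 513) -> Output: (3, 208, 509)

Answer: (3, 208, 509)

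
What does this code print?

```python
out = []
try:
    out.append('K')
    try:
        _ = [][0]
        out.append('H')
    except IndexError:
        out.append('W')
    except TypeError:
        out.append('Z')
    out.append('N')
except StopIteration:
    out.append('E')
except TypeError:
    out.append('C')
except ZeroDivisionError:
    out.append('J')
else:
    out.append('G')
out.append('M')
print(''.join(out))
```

Execution trace: 'K' (try body) → 'W' (inner except IndexError) → 'N' (try body, no exception) → 'G' (else) → 'M' (after the try/except). Output: KWNGM

Answer: KWNGM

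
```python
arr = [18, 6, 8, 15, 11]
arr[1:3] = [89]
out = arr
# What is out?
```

Trace:
`arr = [18, 6, 8, 15, 11]` → arr = [18, 6, 8, 15, 11]
`arr[1:3] = [89]` → arr = [18, 89, 15, 11]
`out = arr` → out = [18, 89, 15, 11]
So out = [18, 89, 15, 11]

Answer: [18, 89, 15, 11]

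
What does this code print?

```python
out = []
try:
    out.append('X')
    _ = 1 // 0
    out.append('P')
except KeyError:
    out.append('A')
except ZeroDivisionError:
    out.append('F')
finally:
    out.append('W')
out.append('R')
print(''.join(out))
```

Execution trace: 'X' (try body) → 'F' (except ZeroDivisionError) → 'W' (finally) → 'R' (after the try/except). Output: XFWR

Answer: XFWR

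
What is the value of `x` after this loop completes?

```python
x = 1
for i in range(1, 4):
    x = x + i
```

Start at 1, add 1 through 3
`x` takes the values: 1 → 2 → 4 → 7

Answer: 7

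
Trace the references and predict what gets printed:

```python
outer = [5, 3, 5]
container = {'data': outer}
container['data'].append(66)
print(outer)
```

Key concept: dict holds reference to list.
Step by step:
`outer = [5, 3, 5]` → outer = [5, 3, 5]
`container = {'data': outer}` → container = {'data': [5, 3, 5]}
`container['data'].append(66)` → outer = [5, 3, 5, 66]; container = {'data': [5, 3, 5, 66]}
`print(outer)` → prints [5, 3, 5, 66]

Answer: [5, 3, 5, 66]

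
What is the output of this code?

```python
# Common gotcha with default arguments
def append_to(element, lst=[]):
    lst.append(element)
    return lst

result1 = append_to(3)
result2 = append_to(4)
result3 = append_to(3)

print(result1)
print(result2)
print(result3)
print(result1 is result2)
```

Key concept: mutable default argument gotcha.
Step by step:
`result1 = append_to(3)` → result1 = [3]
`result2 = append_to(4)` → result1 = [3, 4] (same object as result2); result2 = [3, 4] (same object as result1)
`result3 = append_to(3)` → result1 = [3, 4, 3] (same object as result2, result3); result2 = [3, 4, 3] (same object as result1, result3); result3 = [3, 4, 3] (same object as result1, result2)
`print(result1)` → prints [3, 4, 3]
`print(result2)` → prints [3, 4, 3]
`print(result3)` → prints [3, 4, 3]
`print(result1 is result2)` → prints True

Answer:
[3, 4, 3]
[3, 4, 3]
[3, 4, 3]
True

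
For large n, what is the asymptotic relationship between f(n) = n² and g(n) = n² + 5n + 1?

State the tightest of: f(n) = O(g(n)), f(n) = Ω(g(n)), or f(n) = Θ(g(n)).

n² vs n² + 5n + 1: f(n) = Θ(g(n)) — they are asymptotically equivalent (lower-order terms are dominated).

Answer: f(n) = Θ(g(n)) — they are asymptotically equivalent (lower-order terms are dominated).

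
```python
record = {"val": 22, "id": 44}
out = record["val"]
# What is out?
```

Trace:
`record = {"val": 22, "id": 44}` → record = {'val': 22, 'id': 44}
`out = record["val"]` → out = 22
So out = 22

Answer: 22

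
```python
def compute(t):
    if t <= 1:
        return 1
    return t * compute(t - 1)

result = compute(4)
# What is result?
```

compute(4) = 4 * 3 * 2 * 1 = 24

Answer: 24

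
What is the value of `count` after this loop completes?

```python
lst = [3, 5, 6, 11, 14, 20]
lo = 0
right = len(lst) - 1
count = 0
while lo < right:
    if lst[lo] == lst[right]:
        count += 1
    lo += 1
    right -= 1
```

Count matching pairs from ends
`count` takes the values: 0

Answer: 0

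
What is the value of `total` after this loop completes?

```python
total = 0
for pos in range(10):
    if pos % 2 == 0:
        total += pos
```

Sum of even numbers 0 to 9
`total` takes the values: 0 → 2 → 6 → 12 → 20

Answer: 20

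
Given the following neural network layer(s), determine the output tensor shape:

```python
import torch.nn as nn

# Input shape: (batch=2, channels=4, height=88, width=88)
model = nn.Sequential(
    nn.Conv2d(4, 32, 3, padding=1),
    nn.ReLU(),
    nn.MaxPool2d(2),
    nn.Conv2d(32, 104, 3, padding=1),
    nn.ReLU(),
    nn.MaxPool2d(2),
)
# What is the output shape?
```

Input: (2, 4, 88, 88) -> after first Conv2d: (2, 32, 88, 88) -> after first MaxPool2d: (2, 32, 44, 44) -> after second Conv2d: (2, 104, 44, 44) -> Output: (2, 104, 22, 22)

Answer: (2, 104, 22, 22)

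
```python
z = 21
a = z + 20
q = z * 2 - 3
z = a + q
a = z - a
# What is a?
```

Trace:
`z = 21` → z = 21
`a = z + 20` → a = 41
`q = z * 2 - 3` → q = 39
`z = a + q` → z = 80
`a = z - a` → a = 39
So a = 39

Answer: 39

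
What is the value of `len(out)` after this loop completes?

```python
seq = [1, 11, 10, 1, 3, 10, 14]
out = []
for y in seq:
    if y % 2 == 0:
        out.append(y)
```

Count even numbers in [1, 11, 10, 1, 3, 10, 14]
`out` takes the values: [] → [10] → [10, 10] → [10, 10, 14]
So `len(out)` = 3

Answer: 3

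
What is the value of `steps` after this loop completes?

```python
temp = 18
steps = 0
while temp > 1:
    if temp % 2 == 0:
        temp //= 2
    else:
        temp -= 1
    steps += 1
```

Steps to reduce 18 to 1
`steps` takes the values: 0 → 1 → 2 → 3 → 4 → 5

Answer: 5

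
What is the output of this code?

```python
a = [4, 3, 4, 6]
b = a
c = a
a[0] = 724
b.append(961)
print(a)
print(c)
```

Key concept: multiple aliases.
Step by step:
`a = [4, 3, 4, 6]` → a = [4, 3, 4, 6]
`b = a` → b = [4, 3, 4, 6] (same object as a)
`c = a` → c = [4, 3, 4, 6] (same object as a, b)
`a[0] = 724` → a = [724, 3, 4, 6] (same object as b, c); b = [724, 3, 4, 6] (same object as a, c); c = [724, 3, 4, 6] (same object as a, b)
`b.append(961)` → a = [724, 3, 4, 6, 961] (same object as b, c); b = [724, 3, 4, 6, 961] (same object as a, c); c = [724, 3, 4, 6, 961] (same object as a, b)
`print(a)` → prints [724, 3, 4, 6, 961]
`print(c)` → prints [724, 3, 4, 6, 961]

Answer:
[724, 3, 4, 6, 961]
[724, 3, 4, 6, 961]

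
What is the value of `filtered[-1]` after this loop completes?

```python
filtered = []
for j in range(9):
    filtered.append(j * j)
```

Last element of squares 0 to 8
`filtered` takes the values: [] → [0] → [0, 1] → [0, 1, 4] → [0, 1, 4, 9] → [0, 1, 4, 9, 16] → [0, 1, 4, 9, 16, 25] → [0, 1, 4, 9, 16, 25, 36] → [0, 1, 4, 9, 16, 25, 36, 49] → [0, 1, 4, 9, 16, 25, 36, 49, 64]
So `filtered[-1]` = 64

Answer: 64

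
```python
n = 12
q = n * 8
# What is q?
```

Trace:
`n = 12` → n = 12
`q = n * 8` → q = 96
So q = 96

Answer: 96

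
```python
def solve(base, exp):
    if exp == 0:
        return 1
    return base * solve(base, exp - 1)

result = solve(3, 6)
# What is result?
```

solve(3, 6) = 3 * 3 * 3 * 3 * 3 * 3 = 729

Answer: 729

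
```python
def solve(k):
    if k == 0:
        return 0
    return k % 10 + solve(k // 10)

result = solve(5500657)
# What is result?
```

Sum of digits of 5500657: 7 + 5 + 6 + 0 + 0 + 5 + 5 = 28

Answer: 28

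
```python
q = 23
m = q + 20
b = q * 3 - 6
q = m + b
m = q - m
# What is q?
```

Trace:
`q = 23` → q = 23
`m = q + 20` → m = 43
`b = q * 3 - 6` → b = 63
`q = m + b` → q = 106
`m = q - m` → m = 63
So q = 106

Answer: 106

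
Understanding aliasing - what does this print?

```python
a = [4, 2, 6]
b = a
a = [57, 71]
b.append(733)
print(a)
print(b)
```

Key concept: rebinding vs mutation: a is rebound to a new list, b still points at the original.
Step by step:
`a = [4, 2, 6]` → a = [4, 2, 6]
`b = a` → b = [4, 2, 6] (same object as a)
`a = [57, 71]` → a = [57, 71]
`b.append(733)` → b = [4, 2, 6, 733]
`print(a)` → prints [57, 71]
`print(b)` → prints [4, 2, 6, 733]

Answer:
[57, 71]
[4, 2, 6, 733]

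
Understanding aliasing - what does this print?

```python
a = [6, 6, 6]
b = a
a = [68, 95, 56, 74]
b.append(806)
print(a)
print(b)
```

Key concept: rebinding vs mutation: a is rebound to a new list, b still points at the original.
Step by step:
`a = [6, 6, 6]` → a = [6, 6, 6]
`b = a` → b = [6, 6, 6] (same object as a)
`a = [68, 95, 56, 74]` → a = [68, 95, 56, 74]
`b.append(806)` → b = [6, 6, 6, 806]
`print(a)` → prints [68, 95, 56, 74]
`print(b)` → prints [6, 6, 6, 806]

Answer:
[68, 95, 56, 74]
[6, 6, 6, 806]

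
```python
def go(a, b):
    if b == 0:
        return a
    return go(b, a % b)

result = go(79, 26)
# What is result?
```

go(79, 26) -> go(26, 1) -> go(1, 0) -> 1

Answer: 1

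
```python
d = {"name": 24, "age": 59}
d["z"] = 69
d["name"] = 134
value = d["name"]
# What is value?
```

Trace:
`d = {"name": 24, "age": 59}` → d = {'name': 24, 'age': 59}
`d["z"] = 69` → d = {'name': 24, 'age': 59, 'z': 69}
`d["name"] = 134` → d = {'name': 134, 'age': 59, 'z': 69}
`value = d["name"]` → value = 134
So value = 134

Answer: 134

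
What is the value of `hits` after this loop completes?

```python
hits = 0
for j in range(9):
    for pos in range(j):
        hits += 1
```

Triangle number: 0+1+2+...+8
`hits` takes the values: 0 → 1 → 2 → 3 → 4 → 5 → 6 → 7 → 8 → 9 → 10 → 11 → 12 → 13 → 14 → 15 → 16 → 17 → 18 → 19 → 20 → 21 → 22 → 23 → 24 → 25 → 26 → 27 → 28 → 29 → 30 → 31 → 32 → 33 → 34 → 35 → 36

Answer: 36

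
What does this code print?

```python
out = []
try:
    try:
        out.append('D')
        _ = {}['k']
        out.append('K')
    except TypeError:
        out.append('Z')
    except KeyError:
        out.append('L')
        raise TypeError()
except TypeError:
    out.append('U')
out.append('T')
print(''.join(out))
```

Execution trace: 'D' (try body) → 'L' (except KeyError) → 'U' (outer except TypeError) → 'T' (after the try/except). Output: DLUT

Answer: DLUT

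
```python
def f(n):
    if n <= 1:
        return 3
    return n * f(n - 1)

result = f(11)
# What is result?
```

f(11) = 11 * 10 * 9 * 8 * 7 * 6 * 5 * 4 * 3 * 2 * 3 = 119750400

Answer: 119750400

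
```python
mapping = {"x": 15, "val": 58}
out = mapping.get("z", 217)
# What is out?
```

Trace:
`mapping = {"x": 15, "val": 58}` → mapping = {'x': 15, 'val': 58}
`out = mapping.get("z", 217)` → out = 217
So out = 217

Answer: 217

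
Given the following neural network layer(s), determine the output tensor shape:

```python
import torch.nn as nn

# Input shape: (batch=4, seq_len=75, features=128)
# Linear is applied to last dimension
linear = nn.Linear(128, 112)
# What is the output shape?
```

Input: (4, 75, 128) -> Output: (4, 75, 112)

Answer: (4, 75, 112)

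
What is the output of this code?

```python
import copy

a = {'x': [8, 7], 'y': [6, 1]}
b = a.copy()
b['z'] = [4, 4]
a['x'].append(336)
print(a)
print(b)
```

Key concept: shallow copy of dict with mutable values.
Step by step:
`a = {'x': [8, 7], 'y': [6, 1]}` → a = {'x': [8, 7], 'y': [6, 1]}
`b = a.copy()` → b = {'x': [8, 7], 'y': [6, 1]}
`b['z'] = [4, 4]` → b = {'x': [8, 7], 'y': [6, 1], 'z': [4, 4]}
`a['x'].append(336)` → a = {'x': [8, 7, 336], 'y': [6, 1]}; b = {'x': [8, 7, 336], 'y': [6, 1], 'z': [4, 4]}
`print(a)` → prints {'x': [8, 7, 336], 'y': [6, 1]}
`print(b)` → prints {'x': [8, 7, 336], 'y': [6, 1], 'z': [4, 4]}

Answer:
{'x': [8, 7, 336], 'y': [6, 1]}
{'x': [8, 7, 336], 'y': [6, 1], 'z': [4, 4]}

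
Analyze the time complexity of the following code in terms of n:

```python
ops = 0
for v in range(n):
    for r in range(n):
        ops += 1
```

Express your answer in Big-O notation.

Each loop level contributes: n × n. Multiplying the contributions gives O(n^2).

Answer: O(n^2)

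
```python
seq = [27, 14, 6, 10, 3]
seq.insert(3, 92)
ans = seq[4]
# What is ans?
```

Trace:
`seq = [27, 14, 6, 10, 3]` → seq = [27, 14, 6, 10, 3]
`seq.insert(3, 92)` → seq = [27, 14, 6, 92, 10, 3]
`ans = seq[4]` → ans = 10
So ans = 10

Answer: 10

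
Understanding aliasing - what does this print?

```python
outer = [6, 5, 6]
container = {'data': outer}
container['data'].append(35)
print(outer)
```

Key concept: dict holds reference to list.
Step by step:
`outer = [6, 5, 6]` → outer = [6, 5, 6]
`container = {'data': outer}` → container = {'data': [6, 5, 6]}
`container['data'].append(35)` → outer = [6, 5, 6, 35]; container = {'data': [6, 5, 6, 35]}
`print(outer)` → prints [6, 5, 6, 35]

Answer: [6, 5, 6, 35]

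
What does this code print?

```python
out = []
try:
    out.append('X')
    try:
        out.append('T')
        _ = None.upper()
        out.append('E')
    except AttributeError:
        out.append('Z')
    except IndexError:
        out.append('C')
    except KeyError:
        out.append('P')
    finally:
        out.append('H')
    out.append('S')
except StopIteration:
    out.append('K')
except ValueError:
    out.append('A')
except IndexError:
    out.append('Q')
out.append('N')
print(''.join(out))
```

Execution trace: 'X' (try body) → 'T' (inner try body) → 'Z' (inner except AttributeError) → 'H' (inner finally) → 'S' (try body, no exception) → 'N' (after the try/except). Output: XTZHSN

Answer: XTZHSN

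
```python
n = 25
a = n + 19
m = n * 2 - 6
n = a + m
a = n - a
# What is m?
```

Trace:
`n = 25` → n = 25
`a = n + 19` → a = 44
`m = n * 2 - 6` → m = 44
`n = a + m` → n = 88
`a = n - a` → a = 44
So m = 44

Answer: 44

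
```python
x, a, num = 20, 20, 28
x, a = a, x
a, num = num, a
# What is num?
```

Trace:
`x, a, num = 20, 20, 28` → x = 20; a = 20; num = 28
`x, a = a, x` → x = 20; a = 20
`a, num = num, a` → a = 28; num = 20
So num = 20

Answer: 20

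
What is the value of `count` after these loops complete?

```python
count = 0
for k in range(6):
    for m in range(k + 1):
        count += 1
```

Triangle: 1 + 2 + ... + 6
`count` takes the values: 0 → 1 → 2 → 3 → 4 → 5 → 6 → 7 → 8 → 9 → 10 → 11 → 12 → 13 → 14 → 15 → 16 → 17 → 18 → 19 → 20 → 21

Answer: 21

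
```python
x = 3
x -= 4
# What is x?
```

Trace:
`x = 3` → x = 3
`x -= 4` → x = -1
So x = -1

Answer: -1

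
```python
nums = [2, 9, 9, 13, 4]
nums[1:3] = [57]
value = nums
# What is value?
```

Trace:
`nums = [2, 9, 9, 13, 4]` → nums = [2, 9, 9, 13, 4]
`nums[1:3] = [57]` → nums = [2, 57, 13, 4]
`value = nums` → value = [2, 57, 13, 4]
So value = [2, 57, 13, 4]

Answer: [2, 57, 13, 4]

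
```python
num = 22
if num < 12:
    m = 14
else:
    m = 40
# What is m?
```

Trace:
`num = 22` → num = 22
`if num < 12: ...` → num < 12 is False, take else branch → m = 40
So m = 40

Answer: 40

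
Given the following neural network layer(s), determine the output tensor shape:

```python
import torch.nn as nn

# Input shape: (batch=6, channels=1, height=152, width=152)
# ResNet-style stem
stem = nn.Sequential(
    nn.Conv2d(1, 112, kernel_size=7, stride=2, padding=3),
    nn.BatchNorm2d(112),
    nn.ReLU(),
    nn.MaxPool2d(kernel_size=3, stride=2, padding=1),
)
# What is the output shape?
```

Input: (6, 1, 152, 152) -> after Conv2d 7x7 stride=2: (6, 112, 76, 76) -> Output: (6, 112, 38, 38)

Answer: (6, 112, 38, 38)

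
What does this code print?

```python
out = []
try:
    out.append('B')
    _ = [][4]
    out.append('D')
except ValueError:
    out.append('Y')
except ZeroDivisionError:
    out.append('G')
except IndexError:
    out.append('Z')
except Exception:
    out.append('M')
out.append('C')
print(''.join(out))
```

Execution trace: 'B' (try body) → 'Z' (except IndexError) → 'C' (after the try/except). Output: BZC

Answer: BZC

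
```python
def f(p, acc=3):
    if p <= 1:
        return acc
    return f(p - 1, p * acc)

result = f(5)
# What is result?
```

Accumulator trace (n, acc): (5, 3) -> (4, 15) -> (3, 60) -> (2, 180) -> (1, 360) -> return 360

Answer: 360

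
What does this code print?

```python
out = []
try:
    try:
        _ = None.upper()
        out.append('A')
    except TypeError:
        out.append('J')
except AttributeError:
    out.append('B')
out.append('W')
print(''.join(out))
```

Execution trace: 'B' (outer except AttributeError) → 'W' (after the try/except). Output: BW

Answer: BW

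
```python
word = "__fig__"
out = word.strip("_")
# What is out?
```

Trace:
`word = "__fig__"` → word = '__fig__'
`out = word.strip("_")` → out = 'fig'
So out = 'fig'

Answer: 'fig'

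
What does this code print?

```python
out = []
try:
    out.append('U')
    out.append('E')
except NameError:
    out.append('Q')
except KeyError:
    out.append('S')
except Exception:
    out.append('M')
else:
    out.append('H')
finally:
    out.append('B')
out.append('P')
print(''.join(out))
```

Execution trace: 'U' (try body) → 'E' (try body, no exception) → 'H' (else) → 'B' (finally) → 'P' (after the try/except). Output: UEHBP

Answer: UEHBP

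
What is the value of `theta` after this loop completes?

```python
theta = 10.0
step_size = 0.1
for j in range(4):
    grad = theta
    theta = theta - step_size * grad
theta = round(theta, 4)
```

Gradient descent: w = 10.0 * (1 - 0.1)^4
`theta` takes the values: 10.0 → 9.0 → 8.1 → 7.29 → 6.561

Answer: 6.561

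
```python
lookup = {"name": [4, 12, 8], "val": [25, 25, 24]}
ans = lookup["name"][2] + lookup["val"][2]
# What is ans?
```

Trace:
`lookup = {"name": [4, 12, 8], "val": [25, 25, 24]}` → lookup = {'name': [4, 12, 8], 'val': [25, 25, 24]}
`ans = lookup["name"][2] + lookup["val"][2]` → ans = 32
So ans = 32

Answer: 32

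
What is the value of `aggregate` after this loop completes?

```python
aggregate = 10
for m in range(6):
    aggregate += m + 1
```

Start at 10, add 1 to 6 = 31
`aggregate` takes the values: 10 → 11 → 13 → 16 → 20 → 25 → 31

Answer: 31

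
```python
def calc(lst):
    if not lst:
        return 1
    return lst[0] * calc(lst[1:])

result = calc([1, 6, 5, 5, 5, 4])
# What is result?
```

Product over [1, 6, 5, 5, 5, 4] = 1 * 6 * 5 * 5 * 5 * 4 = 3000

Answer: 3000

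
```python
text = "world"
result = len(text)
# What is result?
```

Trace:
`text = "world"` → text = 'world'
`result = len(text)` → result = 5
So result = 5

Answer: 5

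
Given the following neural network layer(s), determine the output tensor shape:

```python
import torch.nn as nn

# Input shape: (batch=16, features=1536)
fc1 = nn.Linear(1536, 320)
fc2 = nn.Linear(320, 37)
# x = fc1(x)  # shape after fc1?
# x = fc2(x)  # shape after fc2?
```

Input: (16, 1536) -> after fc1: (16, 320) -> Output: (16, 37)

Answer: (16, 37)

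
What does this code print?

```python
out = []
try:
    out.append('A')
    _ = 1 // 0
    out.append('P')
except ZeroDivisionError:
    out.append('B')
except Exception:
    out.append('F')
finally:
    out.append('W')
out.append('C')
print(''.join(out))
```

Execution trace: 'A' (try body) → 'B' (except ZeroDivisionError) → 'W' (finally) → 'C' (after the try/except). Output: ABWC

Answer: ABWC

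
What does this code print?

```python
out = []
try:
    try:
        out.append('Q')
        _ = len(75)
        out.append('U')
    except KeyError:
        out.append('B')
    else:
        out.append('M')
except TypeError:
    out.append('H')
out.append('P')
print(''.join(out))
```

Execution trace: 'Q' (try body) → 'H' (outer except TypeError) → 'P' (after the try/except). Output: QHP

Answer: QHP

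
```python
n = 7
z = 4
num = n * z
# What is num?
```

Trace:
`n = 7` → n = 7
`z = 4` → z = 4
`num = n * z` → num = 28
So num = 28

Answer: 28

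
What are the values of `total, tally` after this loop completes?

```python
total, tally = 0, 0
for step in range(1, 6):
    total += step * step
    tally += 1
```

Sum of squares and count
`total, tally` takes the values: (0, 0) → (1, 0) → (1, 1) → (5, 1) → (5, 2) → (14, 2) → (14, 3) → (30, 3) → (30, 4) → (55, 4) → (55, 5)

Answer: 55, 5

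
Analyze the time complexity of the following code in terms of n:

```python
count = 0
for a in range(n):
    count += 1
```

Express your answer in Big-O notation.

Each loop level contributes: n. Multiplying the contributions gives O(n).

Answer: O(n)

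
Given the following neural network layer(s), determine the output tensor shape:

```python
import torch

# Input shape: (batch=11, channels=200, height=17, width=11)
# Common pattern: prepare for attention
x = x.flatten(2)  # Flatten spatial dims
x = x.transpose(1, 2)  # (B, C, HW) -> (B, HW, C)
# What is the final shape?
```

Input: (11, 200, 17, 11) -> after flatten(2): (11, 200, 187) -> Output: (11, 187, 200)

Answer: (11, 187, 200)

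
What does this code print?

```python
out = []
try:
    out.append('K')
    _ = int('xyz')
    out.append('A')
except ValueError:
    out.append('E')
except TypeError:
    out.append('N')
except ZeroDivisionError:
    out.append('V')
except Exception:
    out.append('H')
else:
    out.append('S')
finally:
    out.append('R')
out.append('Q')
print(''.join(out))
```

Execution trace: 'K' (try body) → 'E' (except ValueError) → 'R' (finally) → 'Q' (after the try/except). Output: KERQ

Answer: KERQ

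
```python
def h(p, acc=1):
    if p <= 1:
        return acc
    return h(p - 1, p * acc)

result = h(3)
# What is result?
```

Accumulator trace (n, acc): (3, 1) -> (2, 3) -> (1, 6) -> return 6

Answer: 6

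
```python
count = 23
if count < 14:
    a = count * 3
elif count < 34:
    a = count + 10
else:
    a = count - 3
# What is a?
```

Trace:
`count = 23` → count = 23
`if count < 14: ...` → count < 14 is False, count < 34 is True → a = 33
So a = 33

Answer: 33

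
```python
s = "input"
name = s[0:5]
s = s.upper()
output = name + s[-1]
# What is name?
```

Trace:
`s = "input"` → s = 'input'
`name = s[0:5]` → name = 'input'
`s = s.upper()` → s = 'INPUT'
`output = name + s[-1]` → output = 'inputT'
So name = 'input'

Answer: 'input'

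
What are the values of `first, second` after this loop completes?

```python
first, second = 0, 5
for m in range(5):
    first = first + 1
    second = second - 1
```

first goes 0→5, second goes 5→0
`first, second` takes the values: (0, 5) → (1, 5) → (1, 4) → (2, 4) → (2, 3) → (3, 3) → (3, 2) → (4, 2) → (4, 1) → (5, 1) → (5, 0)

Answer: 5, 0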